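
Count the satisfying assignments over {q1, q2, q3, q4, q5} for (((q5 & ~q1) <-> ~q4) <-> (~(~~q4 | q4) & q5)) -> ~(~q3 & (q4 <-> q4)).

Initial set: {((((q5 & ~q1) <-> ~q4) <-> (~(~~q4 | q4) & q5)) -> ~(~q3 & (q4 <-> q4)))}.
((((q5 & ~q1) <-> ~q4) <-> (~(~~q4 | q4) & q5)) -> ~(~q3 & (q4 <-> q4))): β-rule — branch into ~(((q5 & ~q1) <-> ~q4) <-> (~(~~q4 | q4) & q5))  //  ~(~q3 & (q4 <-> q4)).
  branch 1 (add ~(((q5 & ~q1) <-> ~q4) <-> (~(~~q4 | q4) & q5))):
    ~(((q5 & ~q1) <-> ~q4) <-> (~(~~q4 | q4) & q5)): β-rule — branch into ((q5 & ~q1) <-> ~q4), ~(~(~~q4 | q4) & q5)  //  ~((q5 & ~q1) <-> ~q4), (~(~~q4 | q4) & q5).
      branch 1.1 (add ((q5 & ~q1) <-> ~q4), ~(~(~~q4 | q4) & q5)):
        ((q5 & ~q1) <-> ~q4): β-rule — branch into (q5 & ~q1), ~q4  //  ~(q5 & ~q1), ~~q4.
          branch 1.1.1 (add (q5 & ~q1), ~q4):
            (q5 & ~q1): α-rule — add q5, ~q1.
            ~(~(~~q4 | q4) & q5): β-rule — branch into ~~(~~q4 | q4)  //  ~q5.
              branch 1.1.1.1 (add ~~(~~q4 | q4)):
                ~~(~~q4 | q4): β-rule — branch into ~~q4  //  q4.
                  branch 1.1.1.1.1 (add ~~q4):
                    ~~q4: drop double negation, giving q4.
                    × closes — contains both q4 and ~q4.
                  branch 1.1.1.1.2 (add q4):
                    × closes — contains both q4 and ~q4.
              branch 1.1.1.2 (add ~q5):
                × closes — contains both q5 and ~q5.
          branch 1.1.2 (add ~(q5 & ~q1), ~~q4):
            ~(~(~~q4 | q4) & q5): β-rule — branch into ~~(~~q4 | q4)  //  ~q5.
              branch 1.1.2.1 (add ~~(~~q4 | q4)):
                ~(q5 & ~q1): β-rule — branch into ~q5  //  ~~q1.
                  branch 1.1.2.1.1 (add ~q5):
                    ~~(~~q4 | q4): β-rule — branch into ~~q4  //  q4.
                      branch 1.1.2.1.1.1 (add ~~q4):
                        ~~q4: drop double negation, giving q4.
                        ○ open, literals {q4=1, q5=0}.
                      branch 1.1.2.1.1.2 (add q4):
                        ○ open, literals {q4=1, q5=0}.
                  branch 1.1.2.1.2 (add ~~q1):
                    ~~(~~q4 | q4): β-rule — branch into ~~q4  //  q4.
                      branch 1.1.2.1.2.1 (add ~~q4):
                        ~~q4: drop double negation, giving q4.
                        ○ open, literals {q1=1, q4=1}.
                      branch 1.1.2.1.2.2 (add q4):
                        ○ open, literals {q1=1, q4=1}.
              branch 1.1.2.2 (add ~q5):
                ~(q5 & ~q1): β-rule — branch into ~q5  //  ~~q1.
                  branch 1.1.2.2.1 (add ~q5):
                    ○ open, literals {q4=1, q5=0}.
                  branch 1.1.2.2.2 (add ~~q1):
                    ○ open, literals {q1=1, q4=1, q5=0}.
      branch 1.2 (add ~((q5 & ~q1) <-> ~q4), (~(~~q4 | q4) & q5)):
        (~(~~q4 | q4) & q5): α-rule — add ~(~~q4 | q4), q5.
        ~(~~q4 | q4): α-rule — add ~~~q4, ~q4.
        ~~~q4: drop double negation, giving ~q4.
        ~((q5 & ~q1) <-> ~q4): β-rule — branch into (q5 & ~q1), ~~q4  //  ~(q5 & ~q1), ~q4.
          branch 1.2.1 (add (q5 & ~q1), ~~q4):
            × closes — contains both q4 and ~q4.
          branch 1.2.2 (add ~(q5 & ~q1), ~q4):
            ~(q5 & ~q1): β-rule — branch into ~q5  //  ~~q1.
              branch 1.2.2.1 (add ~q5):
                × closes — contains both q5 and ~q5.
              branch 1.2.2.2 (add ~~q1):
                ○ open, literals {q1=1, q4=0, q5=1}.
  branch 2 (add ~(~q3 & (q4 <-> q4))):
    ~(~q3 & (q4 <-> q4)): β-rule — branch into ~~q3  //  ~(q4 <-> q4).
      branch 2.1 (add ~~q3):
        ○ open, literals {q3=1}.
      branch 2.2 (add ~(q4 <-> q4)):
        ~(q4 <-> q4): β-rule — branch into q4, ~q4  //  ~q4, q4.
          branch 2.2.1 (add q4, ~q4):
            × closes — contains both q4 and ~q4.
          branch 2.2.2 (add ~q4, q4):
            × closes — contains both q4 and ~q4.
7 branches closed, 8 open.
Each open branch fixes some atoms; the unmentioned ones are free. Counting distinct full assignments: branch {q4=1, q5=0} (q1, q2, q3) contributes 8 new; branch {q4=1, q5=0} (q1, q2, q3) contributes 0 new; branch {q1=1, q4=1} (q2, q3, q5) contributes 4 new; branch {q1=1, q4=1} (q2, q3, q5) contributes 0 new; branch {q4=1, q5=0} (q1, q2, q3) contributes 0 new; branch {q1=1, q4=1, q5=0} (q2, q3) contributes 0 new; branch {q1=1, q4=0, q5=1} (q2, q3) contributes 4 new; branch {q3=1} (q1, q2, q4, q5) contributes 8 new. Total: 24.

24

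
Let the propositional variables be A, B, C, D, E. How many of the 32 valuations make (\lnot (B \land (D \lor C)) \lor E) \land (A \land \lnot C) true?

7

Initial set: {((\lnot (B \land (D \lor C)) \lor E) \land (A \land \lnot C))}.
((\lnot (B \land (D \lor C)) \lor E) \land (A \land \lnot C)): α-rule — add (\lnot (B \land (D \lor C)) \lor E), (A \land \lnot C).
(A \land \lnot C): α-rule — add A, \lnot C.
(\lnot (B \land (D \lor C)) \lor E): β-rule — branch into \lnot (B \land (D \lor C))  //  E.
  branch 1 (add \lnot (B \land (D \lor C))):
    \lnot (B \land (D \lor C)): β-rule — branch into \lnot B  //  \lnot (D \lor C).
      branch 1.1 (add \lnot B):
        ○ open, literals {A=T, B=F, C=F}.
      branch 1.2 (add \lnot (D \lor C)):
        \lnot (D \lor C): α-rule — add \lnot D, \lnot C.
        ○ open, literals {A=T, C=F, D=F}.
  branch 2 (add E):
    ○ open, literals {A=T, C=F, E=T}.
0 branches closed, 3 open.
Each open branch fixes some atoms; the unmentioned ones are free. Counting distinct full assignments: branch {A=T, B=F, C=F} (D, E) contributes 4 new; branch {A=T, C=F, D=F} (B, E) contributes 2 new; branch {A=T, C=F, E=T} (B, D) contributes 1 new. Total: 7.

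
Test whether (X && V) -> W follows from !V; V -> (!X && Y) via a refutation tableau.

Initial set: {!V; (V -> (!X && Y)); !((X && V) -> W)}.
!((X && V) -> W): α-rule — add (X && V), !W.
(X && V): α-rule — add X, V.
× closes — contains both V and !V.
All 1 branch closes.
Every branch closed, so the premises entail the conclusion.

Yes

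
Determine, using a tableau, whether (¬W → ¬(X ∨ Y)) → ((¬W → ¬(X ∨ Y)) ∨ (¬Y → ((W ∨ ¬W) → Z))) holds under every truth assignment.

Valid

Assume the negation and expand:
Initial set: {¬((¬W → ¬(X ∨ Y)) → ((¬W → ¬(X ∨ Y)) ∨ (¬Y → ((W ∨ ¬W) → Z))))}.
¬((¬W → ¬(X ∨ Y)) → ((¬W → ¬(X ∨ Y)) ∨ (¬Y → ((W ∨ ¬W) → Z)))): α-rule — add (¬W → ¬(X ∨ Y)), ¬((¬W → ¬(X ∨ Y)) ∨ (¬Y → ((W ∨ ¬W) → Z))).
¬((¬W → ¬(X ∨ Y)) ∨ (¬Y → ((W ∨ ¬W) → Z))): α-rule — add ¬(¬W → ¬(X ∨ Y)), ¬(¬Y → ((W ∨ ¬W) → Z)).
¬(¬W → ¬(X ∨ Y)): α-rule — add ¬W, ¬¬(X ∨ Y).
¬(¬Y → ((W ∨ ¬W) → Z)): α-rule — add ¬Y, ¬((W ∨ ¬W) → Z).
¬((W ∨ ¬W) → Z): α-rule — add (W ∨ ¬W), ¬Z.
(¬W → ¬(X ∨ Y)): β-rule — branch into ¬¬W  //  ¬(X ∨ Y).
  branch 1 (add ¬¬W):
    × closes — contains both W and ¬W.
  branch 2 (add ¬(X ∨ Y)):
    ¬(X ∨ Y): α-rule — add ¬X, ¬Y.
    ¬¬(X ∨ Y): β-rule — branch into X  //  Y.
      branch 2.1 (add X):
        × closes — contains both X and ¬X.
      branch 2.2 (add Y):
        × closes — contains both Y and ¬Y.
All 3 branches close.
Every branch closed, so the negation is unsatisfiable and the formula is valid.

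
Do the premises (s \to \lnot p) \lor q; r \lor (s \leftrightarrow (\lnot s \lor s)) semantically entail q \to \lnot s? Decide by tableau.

Initial set: {((s \to \lnot p) \lor q); (r \lor (s \leftrightarrow (\lnot s \lor s))); \lnot (q \to \lnot s)}.
\lnot (q \to \lnot s): α-rule — add q, \lnot \lnot s.
((s \to \lnot p) \lor q): β-rule — branch into (s \to \lnot p)  //  q.
  branch 1 (add (s \to \lnot p)):
    (r \lor (s \leftrightarrow (\lnot s \lor s))): β-rule — branch into r  //  (s \leftrightarrow (\lnot s \lor s)).
      branch 1.1 (add r):
        (s \to \lnot p): β-rule — branch into \lnot s  //  \lnot p.
          branch 1.1.1 (add \lnot s):
            × closes — contains both s and \lnot s.
          branch 1.1.2 (add \lnot p):
            ○ open, literals {p=F, q=T, r=T, s=T}.
      branch 1.2 (add (s \leftrightarrow (\lnot s \lor s))):
        (s \to \lnot p): β-rule — branch into \lnot s  //  \lnot p.
          branch 1.2.1 (add \lnot s):
            × closes — contains both s and \lnot s.
          branch 1.2.2 (add \lnot p):
            (s \leftrightarrow (\lnot s \lor s)): β-rule — branch into s, (\lnot s \lor s)  //  \lnot s, \lnot (\lnot s \lor s).
              branch 1.2.2.1 (add s, (\lnot s \lor s)):
                (\lnot s \lor s): β-rule — branch into \lnot s  //  s.
                  branch 1.2.2.1.1 (add \lnot s):
                    × closes — contains both s and \lnot s.
                  branch 1.2.2.1.2 (add s):
                    ○ open, literals {p=F, q=T, s=T}.
              branch 1.2.2.2 (add \lnot s, \lnot (\lnot s \lor s)):
                × closes — contains both s and \lnot s.
  branch 2 (add q):
    (r \lor (s \leftrightarrow (\lnot s \lor s))): β-rule — branch into r  //  (s \leftrightarrow (\lnot s \lor s)).
      branch 2.1 (add r):
        ○ open, literals {q=T, r=T, s=T}.
      branch 2.2 (add (s \leftrightarrow (\lnot s \lor s))):
        (s \leftrightarrow (\lnot s \lor s)): β-rule — branch into s, (\lnot s \lor s)  //  \lnot s, \lnot (\lnot s \lor s).
          branch 2.2.1 (add s, (\lnot s \lor s)):
            (\lnot s \lor s): β-rule — branch into \lnot s  //  s.
              branch 2.2.1.1 (add \lnot s):
                × closes — contains both s and \lnot s.
              branch 2.2.1.2 (add s):
                ○ open, literals {q=T, s=T}.
          branch 2.2.2 (add \lnot s, \lnot (\lnot s \lor s)):
            × closes — contains both s and \lnot s.
6 branches closed, 4 open.
An open branch gives a countermodel: p=F, q=T, r=T, s=T (unmentioned atoms arbitrary); the premises hold there but the conclusion fails.

No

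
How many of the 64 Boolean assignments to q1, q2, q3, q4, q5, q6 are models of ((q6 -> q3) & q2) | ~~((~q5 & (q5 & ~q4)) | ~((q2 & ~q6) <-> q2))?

Initial set: {(((q6 -> q3) & q2) | ~~((~q5 & (q5 & ~q4)) | ~((q2 & ~q6) <-> q2)))}.
(((q6 -> q3) & q2) | ~~((~q5 & (q5 & ~q4)) | ~((q2 & ~q6) <-> q2))): β-rule — branch into ((q6 -> q3) & q2)  //  ~~((~q5 & (q5 & ~q4)) | ~((q2 & ~q6) <-> q2)).
  branch 1 (add ((q6 -> q3) & q2)):
    ((q6 -> q3) & q2): α-rule — add (q6 -> q3), q2.
    (q6 -> q3): β-rule — branch into ~q6  //  q3.
      branch 1.1 (add ~q6):
        ○ open, literals {q2=1, q6=0}.
      branch 1.2 (add q3):
        ○ open, literals {q2=1, q3=1}.
  branch 2 (add ~~((~q5 & (q5 & ~q4)) | ~((q2 & ~q6) <-> q2))):
    ~~((~q5 & (q5 & ~q4)) | ~((q2 & ~q6) <-> q2)): drop double negation, giving ((~q5 & (q5 & ~q4)) | ~((q2 & ~q6) <-> q2)).
    ((~q5 & (q5 & ~q4)) | ~((q2 & ~q6) <-> q2)): β-rule — branch into (~q5 & (q5 & ~q4))  //  ~((q2 & ~q6) <-> q2).
      branch 2.1 (add (~q5 & (q5 & ~q4))):
        (~q5 & (q5 & ~q4)): α-rule — add ~q5, (q5 & ~q4).
        (q5 & ~q4): α-rule — add q5, ~q4.
        × closes — contains both q5 and ~q5.
      branch 2.2 (add ~((q2 & ~q6) <-> q2)):
        ~((q2 & ~q6) <-> q2): β-rule — branch into (q2 & ~q6), ~q2  //  ~(q2 & ~q6), q2.
          branch 2.2.1 (add (q2 & ~q6), ~q2):
            (q2 & ~q6): α-rule — add q2, ~q6.
            × closes — contains both q2 and ~q2.
          branch 2.2.2 (add ~(q2 & ~q6), q2):
            ~(q2 & ~q6): β-rule — branch into ~q2  //  ~~q6.
              branch 2.2.2.1 (add ~q2):
                × closes — contains both q2 and ~q2.
              branch 2.2.2.2 (add ~~q6):
                ○ open, literals {q2=1, q6=1}.
3 branches closed, 3 open.
Each open branch fixes some atoms; the unmentioned ones are free. Counting distinct full assignments: branch {q2=1, q6=0} (q1, q3, q4, q5) contributes 16 new; branch {q2=1, q3=1} (q1, q4, q5, q6) contributes 8 new; branch {q2=1, q6=1} (q1, q3, q4, q5) contributes 8 new. Total: 32.

32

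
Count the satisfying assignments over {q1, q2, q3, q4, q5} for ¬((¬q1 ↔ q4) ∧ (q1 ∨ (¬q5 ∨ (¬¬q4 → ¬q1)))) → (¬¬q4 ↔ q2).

24

Initial set: {(¬((¬q1 ↔ q4) ∧ (q1 ∨ (¬q5 ∨ (¬¬q4 → ¬q1)))) → (¬¬q4 ↔ q2))}.
(¬((¬q1 ↔ q4) ∧ (q1 ∨ (¬q5 ∨ (¬¬q4 → ¬q1)))) → (¬¬q4 ↔ q2)): β-rule — branch into ¬¬((¬q1 ↔ q4) ∧ (q1 ∨ (¬q5 ∨ (¬¬q4 → ¬q1))))  //  (¬¬q4 ↔ q2).
  branch 1 (add ¬¬((¬q1 ↔ q4) ∧ (q1 ∨ (¬q5 ∨ (¬¬q4 → ¬q1))))):
    ¬¬((¬q1 ↔ q4) ∧ (q1 ∨ (¬q5 ∨ (¬¬q4 → ¬q1)))): α-rule — add (¬q1 ↔ q4), (q1 ∨ (¬q5 ∨ (¬¬q4 → ¬q1))).
    (¬q1 ↔ q4): β-rule — branch into ¬q1, q4  //  ¬¬q1, ¬q4.
      branch 1.1 (add ¬q1, q4):
        (q1 ∨ (¬q5 ∨ (¬¬q4 → ¬q1))): β-rule — branch into q1  //  (¬q5 ∨ (¬¬q4 → ¬q1)).
          branch 1.1.1 (add q1):
            × closes — contains both q1 and ¬q1.
          branch 1.1.2 (add (¬q5 ∨ (¬¬q4 → ¬q1))):
            (¬q5 ∨ (¬¬q4 → ¬q1)): β-rule — branch into ¬q5  //  (¬¬q4 → ¬q1).
              branch 1.1.2.1 (add ¬q5):
                ○ open, literals {q1=F, q4=T, q5=F}.
              branch 1.1.2.2 (add (¬¬q4 → ¬q1)):
                (¬¬q4 → ¬q1): β-rule — branch into ¬¬¬q4  //  ¬q1.
                  branch 1.1.2.2.1 (add ¬¬¬q4):
                    ¬¬¬q4: drop double negation, giving ¬q4.
                    × closes — contains both q4 and ¬q4.
                  branch 1.1.2.2.2 (add ¬q1):
                    ○ open, literals {q1=F, q4=T}.
      branch 1.2 (add ¬¬q1, ¬q4):
        (q1 ∨ (¬q5 ∨ (¬¬q4 → ¬q1))): β-rule — branch into q1  //  (¬q5 ∨ (¬¬q4 → ¬q1)).
          branch 1.2.1 (add q1):
            ○ open, literals {q1=T, q4=F}.
          branch 1.2.2 (add (¬q5 ∨ (¬¬q4 → ¬q1))):
            (¬q5 ∨ (¬¬q4 → ¬q1)): β-rule — branch into ¬q5  //  (¬¬q4 → ¬q1).
              branch 1.2.2.1 (add ¬q5):
                ○ open, literals {q1=T, q4=F, q5=F}.
              branch 1.2.2.2 (add (¬¬q4 → ¬q1)):
                (¬¬q4 → ¬q1): β-rule — branch into ¬¬¬q4  //  ¬q1.
                  branch 1.2.2.2.1 (add ¬¬¬q4):
                    ¬¬¬q4: drop double negation, giving ¬q4.
                    ○ open, literals {q1=T, q4=F}.
                  branch 1.2.2.2.2 (add ¬q1):
                    × closes — contains both q1 and ¬q1.
  branch 2 (add (¬¬q4 ↔ q2)):
    (¬¬q4 ↔ q2): β-rule — branch into ¬¬q4, q2  //  ¬¬¬q4, ¬q2.
      branch 2.1 (add ¬¬q4, q2):
        ¬¬q4: drop double negation, giving q4.
        ○ open, literals {q2=T, q4=T}.
      branch 2.2 (add ¬¬¬q4, ¬q2):
        ¬¬¬q4: drop double negation, giving ¬q4.
        ○ open, literals {q2=F, q4=F}.
3 branches closed, 7 open.
Each open branch fixes some atoms; the unmentioned ones are free. Counting distinct full assignments: branch {q1=F, q4=T, q5=F} (q2, q3) contributes 4 new; branch {q1=F, q4=T} (q2, q3, q5) contributes 4 new; branch {q1=T, q4=F} (q2, q3, q5) contributes 8 new; branch {q1=T, q4=F, q5=F} (q2, q3) contributes 0 new; branch {q1=T, q4=F} (q2, q3, q5) contributes 0 new; branch {q2=T, q4=T} (q1, q3, q5) contributes 4 new; branch {q2=F, q4=F} (q1, q3, q5) contributes 4 new. Total: 24.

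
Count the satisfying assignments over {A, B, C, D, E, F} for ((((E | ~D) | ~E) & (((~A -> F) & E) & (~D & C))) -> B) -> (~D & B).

Initial set: {(((((E | ~D) | ~E) & (((~A -> F) & E) & (~D & C))) -> B) -> (~D & B))}.
(((((E | ~D) | ~E) & (((~A -> F) & E) & (~D & C))) -> B) -> (~D & B)): β-rule — branch into ~((((E | ~D) | ~E) & (((~A -> F) & E) & (~D & C))) -> B)  //  (~D & B).
  branch 1 (add ~((((E | ~D) | ~E) & (((~A -> F) & E) & (~D & C))) -> B)):
    ~((((E | ~D) | ~E) & (((~A -> F) & E) & (~D & C))) -> B): α-rule — add (((E | ~D) | ~E) & (((~A -> F) & E) & (~D & C))), ~B.
    (((E | ~D) | ~E) & (((~A -> F) & E) & (~D & C))): α-rule — add ((E | ~D) | ~E), (((~A -> F) & E) & (~D & C)).
    (((~A -> F) & E) & (~D & C)): α-rule — add ((~A -> F) & E), (~D & C).
    ((~A -> F) & E): α-rule — add (~A -> F), E.
    (~D & C): α-rule — add ~D, C.
    ((E | ~D) | ~E): β-rule — branch into (E | ~D)  //  ~E.
      branch 1.1 (add (E | ~D)):
        (~A -> F): β-rule — branch into ~~A  //  F.
          branch 1.1.1 (add ~~A):
            (E | ~D): β-rule — branch into E  //  ~D.
              branch 1.1.1.1 (add E):
                ○ open, literals {A=T, B=F, C=T, D=F, E=T}.
              branch 1.1.1.2 (add ~D):
                ○ open, literals {A=T, B=F, C=T, D=F, E=T}.
          branch 1.1.2 (add F):
            (E | ~D): β-rule — branch into E  //  ~D.
              branch 1.1.2.1 (add E):
                ○ open, literals {B=F, C=T, D=F, E=T, F=T}.
              branch 1.1.2.2 (add ~D):
                ○ open, literals {B=F, C=T, D=F, E=T, F=T}.
      branch 1.2 (add ~E):
        × closes — contains both E and ~E.
  branch 2 (add (~D & B)):
    (~D & B): α-rule — add ~D, B.
    ○ open, literals {B=T, D=F}.
1 branch closed, 5 open.
Each open branch fixes some atoms; the unmentioned ones are free. Counting distinct full assignments: branch {A=T, B=F, C=T, D=F, E=T} (F) contributes 2 new; branch {A=T, B=F, C=T, D=F, E=T} (F) contributes 0 new; branch {B=F, C=T, D=F, E=T, F=T} (A) contributes 1 new; branch {B=F, C=T, D=F, E=T, F=T} (A) contributes 0 new; branch {B=T, D=F} (A, C, E, F) contributes 16 new. Total: 19.

19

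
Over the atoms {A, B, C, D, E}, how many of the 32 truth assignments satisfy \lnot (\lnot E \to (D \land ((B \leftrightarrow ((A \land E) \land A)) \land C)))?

14

Initial set: {\lnot (\lnot E \to (D \land ((B \leftrightarrow ((A \land E) \land A)) \land C)))}.
\lnot (\lnot E \to (D \land ((B \leftrightarrow ((A \land E) \land A)) \land C))): α-rule — add \lnot E, \lnot (D \land ((B \leftrightarrow ((A \land E) \land A)) \land C)).
\lnot (D \land ((B \leftrightarrow ((A \land E) \land A)) \land C)): β-rule — branch into \lnot D  //  \lnot ((B \leftrightarrow ((A \land E) \land A)) \land C).
  branch 1 (add \lnot D):
    ○ open, literals {D=false, E=false}.
  branch 2 (add \lnot ((B \leftrightarrow ((A \land E) \land A)) \land C)):
    \lnot ((B \leftrightarrow ((A \land E) \land A)) \land C): β-rule — branch into \lnot (B \leftrightarrow ((A \land E) \land A))  //  \lnot C.
      branch 2.1 (add \lnot (B \leftrightarrow ((A \land E) \land A))):
        \lnot (B \leftrightarrow ((A \land E) \land A)): β-rule — branch into B, \lnot ((A \land E) \land A)  //  \lnot B, ((A \land E) \land A).
          branch 2.1.1 (add B, \lnot ((A \land E) \land A)):
            \lnot ((A \land E) \land A): β-rule — branch into \lnot (A \land E)  //  \lnot A.
              branch 2.1.1.1 (add \lnot (A \land E)):
                \lnot (A \land E): β-rule — branch into \lnot A  //  \lnot E.
                  branch 2.1.1.1.1 (add \lnot A):
                    ○ open, literals {A=false, B=true, E=false}.
                  branch 2.1.1.1.2 (add \lnot E):
                    ○ open, literals {B=true, E=false}.
              branch 2.1.1.2 (add \lnot A):
                ○ open, literals {A=false, B=true, E=false}.
          branch 2.1.2 (add \lnot B, ((A \land E) \land A)):
            ((A \land E) \land A): α-rule — add (A \land E), A.
            (A \land E): α-rule — add A, E.
            × closes — contains both E and \lnot E.
      branch 2.2 (add \lnot C):
        ○ open, literals {C=false, E=false}.
1 branch closed, 5 open.
Each open branch fixes some atoms; the unmentioned ones are free. Counting distinct full assignments: branch {D=false, E=false} (A, B, C) contributes 8 new; branch {A=false, B=true, E=false} (C, D) contributes 2 new; branch {B=true, E=false} (A, C, D) contributes 2 new; branch {A=false, B=true, E=false} (C, D) contributes 0 new; branch {C=false, E=false} (A, B, D) contributes 2 new. Total: 14.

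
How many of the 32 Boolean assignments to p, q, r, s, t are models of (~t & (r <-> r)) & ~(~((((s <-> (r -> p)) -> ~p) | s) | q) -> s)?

0

Initial set: {T ((~t & (r <-> r)) & ~(~((((s <-> (r -> p)) -> ~p) | s) | q) -> s))}.
T ((~t & (r <-> r)) & ~(~((((s <-> (r -> p)) -> ~p) | s) | q) -> s)): α-rule — add T (~t & (r <-> r)), T ~(~((((s <-> (r -> p)) -> ~p) | s) | q) -> s).
T (~t & (r <-> r)): α-rule — add T ~t, T (r <-> r).
T ~(~((((s <-> (r -> p)) -> ~p) | s) | q) -> s): α-rule — add T ~((((s <-> (r -> p)) -> ~p) | s) | q), F s.
T ~((((s <-> (r -> p)) -> ~p) | s) | q): α-rule — add F (((s <-> (r -> p)) -> ~p) | s), F q.
F (((s <-> (r -> p)) -> ~p) | s): α-rule — add F ((s <-> (r -> p)) -> ~p), F s.
F ((s <-> (r -> p)) -> ~p): α-rule — add T (s <-> (r -> p)), F ~p.
T (r <-> r): β-rule — branch into T r, T r  //  F r, F r.
  branch 1 (add T r, T r):
    T (s <-> (r -> p)): β-rule — branch into T s, T (r -> p)  //  F s, F (r -> p).
      branch 1.1 (add T s, T (r -> p)):
        × closes — contains both s and ~s.
      branch 1.2 (add F s, F (r -> p)):
        F (r -> p): α-rule — add T r, F p.
        × closes — contains both p and ~p.
  branch 2 (add F r, F r):
    T (s <-> (r -> p)): β-rule — branch into T s, T (r -> p)  //  F s, F (r -> p).
      branch 2.1 (add T s, T (r -> p)):
        × closes — contains both s and ~s.
      branch 2.2 (add F s, F (r -> p)):
        F (r -> p): α-rule — add T r, F p.
        × closes — contains both r and ~r.
All 4 branches close.
No open branches: the formula has 0 satisfying assignments.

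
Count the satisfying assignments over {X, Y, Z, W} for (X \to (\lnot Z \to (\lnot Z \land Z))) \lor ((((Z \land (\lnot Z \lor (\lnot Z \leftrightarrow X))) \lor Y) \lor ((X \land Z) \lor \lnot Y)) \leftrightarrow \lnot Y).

14

Initial set: {((X \to (\lnot Z \to (\lnot Z \land Z))) \lor ((((Z \land (\lnot Z \lor (\lnot Z \leftrightarrow X))) \lor Y) \lor ((X \land Z) \lor \lnot Y)) \leftrightarrow \lnot Y))}.
((X \to (\lnot Z \to (\lnot Z \land Z))) \lor ((((Z \land (\lnot Z \lor (\lnot Z \leftrightarrow X))) \lor Y) \lor ((X \land Z) \lor \lnot Y)) \leftrightarrow \lnot Y)): β-rule — branch into (X \to (\lnot Z \to (\lnot Z \land Z)))  //  ((((Z \land (\lnot Z \lor (\lnot Z \leftrightarrow X))) \lor Y) \lor ((X \land Z) \lor \lnot Y)) \leftrightarrow \lnot Y).
  branch 1 (add (X \to (\lnot Z \to (\lnot Z \land Z)))):
    (X \to (\lnot Z \to (\lnot Z \land Z))): β-rule — branch into \lnot X  //  (\lnot Z \to (\lnot Z \land Z)).
      branch 1.1 (add \lnot X):
        ○ open, literals {X=F}.
      branch 1.2 (add (\lnot Z \to (\lnot Z \land Z))):
        (\lnot Z \to (\lnot Z \land Z)): β-rule — branch into \lnot \lnot Z  //  (\lnot Z \land Z).
          branch 1.2.1 (add \lnot \lnot Z):
            ○ open, literals {Z=T}.
          branch 1.2.2 (add (\lnot Z \land Z)):
            (\lnot Z \land Z): α-rule — add \lnot Z, Z.
            × closes — contains both Z and \lnot Z.
  branch 2 (add ((((Z \land (\lnot Z \lor (\lnot Z \leftrightarrow X))) \lor Y) \lor ((X \land Z) \lor \lnot Y)) \leftrightarrow \lnot Y)):
    ((((Z \land (\lnot Z \lor (\lnot Z \leftrightarrow X))) \lor Y) \lor ((X \land Z) \lor \lnot Y)) \leftrightarrow \lnot Y): β-rule — branch into (((Z \land (\lnot Z \lor (\lnot Z \leftrightarrow X))) \lor Y) \lor ((X \land Z) \lor \lnot Y)), \lnot Y  //  \lnot (((Z \land (\lnot Z \lor (\lnot Z \leftrightarrow X))) \lor Y) \lor ((X \land Z) \lor \lnot Y)), \lnot \lnot Y.
      branch 2.1 (add (((Z \land (\lnot Z \lor (\lnot Z \leftrightarrow X))) \lor Y) \lor ((X \land Z) \lor \lnot Y)), \lnot Y):
        (((Z \land (\lnot Z \lor (\lnot Z \leftrightarrow X))) \lor Y) \lor ((X \land Z) \lor \lnot Y)): β-rule — branch into ((Z \land (\lnot Z \lor (\lnot Z \leftrightarrow X))) \lor Y)  //  ((X \land Z) \lor \lnot Y).
          branch 2.1.1 (add ((Z \land (\lnot Z \lor (\lnot Z \leftrightarrow X))) \lor Y)):
            ((Z \land (\lnot Z \lor (\lnot Z \leftrightarrow X))) \lor Y): β-rule — branch into (Z \land (\lnot Z \lor (\lnot Z \leftrightarrow X)))  //  Y.
              branch 2.1.1.1 (add (Z \land (\lnot Z \lor (\lnot Z \leftrightarrow X)))):
                (Z \land (\lnot Z \lor (\lnot Z \leftrightarrow X))): α-rule — add Z, (\lnot Z \lor (\lnot Z \leftrightarrow X)).
                (\lnot Z \lor (\lnot Z \leftrightarrow X)): β-rule — branch into \lnot Z  //  (\lnot Z \leftrightarrow X).
                  branch 2.1.1.1.1 (add \lnot Z):
                    × closes — contains both Z and \lnot Z.
                  branch 2.1.1.1.2 (add (\lnot Z \leftrightarrow X)):
                    (\lnot Z \leftrightarrow X): β-rule — branch into \lnot Z, X  //  \lnot \lnot Z, \lnot X.
                      branch 2.1.1.1.2.1 (add \lnot Z, X):
                        × closes — contains both Z and \lnot Z.
                      branch 2.1.1.1.2.2 (add \lnot \lnot Z, \lnot X):
                        ○ open, literals {X=F, Y=F, Z=T}.
              branch 2.1.1.2 (add Y):
                × closes — contains both Y and \lnot Y.
          branch 2.1.2 (add ((X \land Z) \lor \lnot Y)):
            ((X \land Z) \lor \lnot Y): β-rule — branch into (X \land Z)  //  \lnot Y.
              branch 2.1.2.1 (add (X \land Z)):
                (X \land Z): α-rule — add X, Z.
                ○ open, literals {X=T, Y=F, Z=T}.
              branch 2.1.2.2 (add \lnot Y):
                ○ open, literals {Y=F}.
      branch 2.2 (add \lnot (((Z \land (\lnot Z \lor (\lnot Z \leftrightarrow X))) \lor Y) \lor ((X \land Z) \lor \lnot Y)), \lnot \lnot Y):
        \lnot (((Z \land (\lnot Z \lor (\lnot Z \leftrightarrow X))) \lor Y) \lor ((X \land Z) \lor \lnot Y)): α-rule — add \lnot ((Z \land (\lnot Z \lor (\lnot Z \leftrightarrow X))) \lor Y), \lnot ((X \land Z) \lor \lnot Y).
        \lnot ((Z \land (\lnot Z \lor (\lnot Z \leftrightarrow X))) \lor Y): α-rule — add \lnot (Z \land (\lnot Z \lor (\lnot Z \leftrightarrow X))), \lnot Y.
        × closes — contains both Y and \lnot Y.
5 branches closed, 5 open.
Each open branch fixes some atoms; the unmentioned ones are free. Counting distinct full assignments: branch {X=F} (Y, Z, W) contributes 8 new; branch {Z=T} (X, Y, W) contributes 4 new; branch {X=F, Y=F, Z=T} (W) contributes 0 new; branch {X=T, Y=F, Z=T} (W) contributes 0 new; branch {Y=F} (X, Z, W) contributes 2 new. Total: 14.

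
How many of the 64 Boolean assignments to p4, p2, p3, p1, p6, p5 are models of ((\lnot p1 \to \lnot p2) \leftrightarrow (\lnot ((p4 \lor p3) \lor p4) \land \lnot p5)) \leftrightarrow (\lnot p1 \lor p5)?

Initial set: {T (((\lnot p1 \to \lnot p2) \leftrightarrow (\lnot ((p4 \lor p3) \lor p4) \land \lnot p5)) \leftrightarrow (\lnot p1 \lor p5))}.
T (((\lnot p1 \to \lnot p2) \leftrightarrow (\lnot ((p4 \lor p3) \lor p4) \land \lnot p5)) \leftrightarrow (\lnot p1 \lor p5)): β-rule — branch into T ((\lnot p1 \to \lnot p2) \leftrightarrow (\lnot ((p4 \lor p3) \lor p4) \land \lnot p5)), T (\lnot p1 \lor p5)  //  F ((\lnot p1 \to \lnot p2) \leftrightarrow (\lnot ((p4 \lor p3) \lor p4) \land \lnot p5)), F (\lnot p1 \lor p5).
  branch 1 (add T ((\lnot p1 \to \lnot p2) \leftrightarrow (\lnot ((p4 \lor p3) \lor p4) \land \lnot p5)), T (\lnot p1 \lor p5)):
    T ((\lnot p1 \to \lnot p2) \leftrightarrow (\lnot ((p4 \lor p3) \lor p4) \land \lnot p5)): β-rule — branch into T (\lnot p1 \to \lnot p2), T (\lnot ((p4 \lor p3) \lor p4) \land \lnot p5)  //  F (\lnot p1 \to \lnot p2), F (\lnot ((p4 \lor p3) \lor p4) \land \lnot p5).
      branch 1.1 (add T (\lnot p1 \to \lnot p2), T (\lnot ((p4 \lor p3) \lor p4) \land \lnot p5)):
        T (\lnot ((p4 \lor p3) \lor p4) \land \lnot p5): α-rule — add T \lnot ((p4 \lor p3) \lor p4), T \lnot p5.
        T \lnot ((p4 \lor p3) \lor p4): α-rule — add F (p4 \lor p3), F p4.
        F (p4 \lor p3): α-rule — add F p4, F p3.
        T (\lnot p1 \lor p5): β-rule — branch into T \lnot p1  //  T p5.
          branch 1.1.1 (add T \lnot p1):
            T (\lnot p1 \to \lnot p2): β-rule — branch into F \lnot p1  //  T \lnot p2.
              branch 1.1.1.1 (add F \lnot p1):
                × closes — contains both p1 and \lnot p1.
              branch 1.1.1.2 (add T \lnot p2):
                ○ open, literals {p1=F, p2=F, p3=F, p4=F, p5=F}.
          branch 1.1.2 (add T p5):
            × closes — contains both p5 and \lnot p5.
      branch 1.2 (add F (\lnot p1 \to \lnot p2), F (\lnot ((p4 \lor p3) \lor p4) \land \lnot p5)):
        F (\lnot p1 \to \lnot p2): α-rule — add T \lnot p1, F \lnot p2.
        T (\lnot p1 \lor p5): β-rule — branch into T \lnot p1  //  T p5.
          branch 1.2.1 (add T \lnot p1):
            F (\lnot ((p4 \lor p3) \lor p4) \land \lnot p5): β-rule — branch into F \lnot ((p4 \lor p3) \lor p4)  //  F \lnot p5.
              branch 1.2.1.1 (add F \lnot ((p4 \lor p3) \lor p4)):
                F \lnot ((p4 \lor p3) \lor p4): β-rule — branch into T (p4 \lor p3)  //  T p4.
                  branch 1.2.1.1.1 (add T (p4 \lor p3)):
                    T (p4 \lor p3): β-rule — branch into T p4  //  T p3.
                      branch 1.2.1.1.1.1 (add T p4):
                        ○ open, literals {p1=F, p2=T, p4=T}.
                      branch 1.2.1.1.1.2 (add T p3):
                        ○ open, literals {p1=F, p2=T, p3=T}.
                  branch 1.2.1.1.2 (add T p4):
                    ○ open, literals {p1=F, p2=T, p4=T}.
              branch 1.2.1.2 (add F \lnot p5):
                ○ open, literals {p1=F, p2=T, p5=T}.
          branch 1.2.2 (add T p5):
            F (\lnot ((p4 \lor p3) \lor p4) \land \lnot p5): β-rule — branch into F \lnot ((p4 \lor p3) \lor p4)  //  F \lnot p5.
              branch 1.2.2.1 (add F \lnot ((p4 \lor p3) \lor p4)):
                F \lnot ((p4 \lor p3) \lor p4): β-rule — branch into T (p4 \lor p3)  //  T p4.
                  branch 1.2.2.1.1 (add T (p4 \lor p3)):
                    T (p4 \lor p3): β-rule — branch into T p4  //  T p3.
                      branch 1.2.2.1.1.1 (add T p4):
                        ○ open, literals {p1=F, p2=T, p4=T, p5=T}.
                      branch 1.2.2.1.1.2 (add T p3):
                        ○ open, literals {p1=F, p2=T, p3=T, p5=T}.
                  branch 1.2.2.1.2 (add T p4):
                    ○ open, literals {p1=F, p2=T, p4=T, p5=T}.
              branch 1.2.2.2 (add F \lnot p5):
                ○ open, literals {p1=F, p2=T, p5=T}.
  branch 2 (add F ((\lnot p1 \to \lnot p2) \leftrightarrow (\lnot ((p4 \lor p3) \lor p4) \land \lnot p5)), F (\lnot p1 \lor p5)):
    F (\lnot p1 \lor p5): α-rule — add F \lnot p1, F p5.
    F ((\lnot p1 \to \lnot p2) \leftrightarrow (\lnot ((p4 \lor p3) \lor p4) \land \lnot p5)): β-rule — branch into T (\lnot p1 \to \lnot p2), F (\lnot ((p4 \lor p3) \lor p4) \land \lnot p5)  //  F (\lnot p1 \to \lnot p2), T (\lnot ((p4 \lor p3) \lor p4) \land \lnot p5).
      branch 2.1 (add T (\lnot p1 \to \lnot p2), F (\lnot ((p4 \lor p3) \lor p4) \land \lnot p5)):
        T (\lnot p1 \to \lnot p2): β-rule — branch into F \lnot p1  //  T \lnot p2.
          branch 2.1.1 (add F \lnot p1):
            F (\lnot ((p4 \lor p3) \lor p4) \land \lnot p5): β-rule — branch into F \lnot ((p4 \lor p3) \lor p4)  //  F \lnot p5.
              branch 2.1.1.1 (add F \lnot ((p4 \lor p3) \lor p4)):
                F \lnot ((p4 \lor p3) \lor p4): β-rule — branch into T (p4 \lor p3)  //  T p4.
                  branch 2.1.1.1.1 (add T (p4 \lor p3)):
                    T (p4 \lor p3): β-rule — branch into T p4  //  T p3.
                      branch 2.1.1.1.1.1 (add T p4):
                        ○ open, literals {p1=T, p4=T, p5=F}.
                      branch 2.1.1.1.1.2 (add T p3):
                        ○ open, literals {p1=T, p3=T, p5=F}.
                  branch 2.1.1.1.2 (add T p4):
                    ○ open, literals {p1=T, p4=T, p5=F}.
              branch 2.1.1.2 (add F \lnot p5):
                × closes — contains both p5 and \lnot p5.
          branch 2.1.2 (add T \lnot p2):
            F (\lnot ((p4 \lor p3) \lor p4) \land \lnot p5): β-rule — branch into F \lnot ((p4 \lor p3) \lor p4)  //  F \lnot p5.
              branch 2.1.2.1 (add F \lnot ((p4 \lor p3) \lor p4)):
                F \lnot ((p4 \lor p3) \lor p4): β-rule — branch into T (p4 \lor p3)  //  T p4.
                  branch 2.1.2.1.1 (add T (p4 \lor p3)):
                    T (p4 \lor p3): β-rule — branch into T p4  //  T p3.
                      branch 2.1.2.1.1.1 (add T p4):
                        ○ open, literals {p1=T, p2=F, p4=T, p5=F}.
                      branch 2.1.2.1.1.2 (add T p3):
                        ○ open, literals {p1=T, p2=F, p3=T, p5=F}.
                  branch 2.1.2.1.2 (add T p4):
                    ○ open, literals {p1=T, p2=F, p4=T, p5=F}.
              branch 2.1.2.2 (add F \lnot p5):
                × closes — contains both p5 and \lnot p5.
      branch 2.2 (add F (\lnot p1 \to \lnot p2), T (\lnot ((p4 \lor p3) \lor p4) \land \lnot p5)):
        F (\lnot p1 \to \lnot p2): α-rule — add T \lnot p1, F \lnot p2.
        × closes — contains both p1 and \lnot p1.
5 branches closed, 15 open.
Each open branch fixes some atoms; the unmentioned ones are free. Counting distinct full assignments: branch {p1=F, p2=F, p3=F, p4=F, p5=F} (p6) contributes 2 new; branch {p1=F, p2=T, p4=T} (p3, p6, p5) contributes 8 new; branch {p1=F, p2=T, p3=T} (p4, p6, p5) contributes 4 new; branch {p1=F, p2=T, p4=T} (p3, p6, p5) contributes 0 new; branch {p1=F, p2=T, p5=T} (p4, p3, p6) contributes 2 new; branch {p1=F, p2=T, p4=T, p5=T} (p3, p6) contributes 0 new; branch {p1=F, p2=T, p3=T, p5=T} (p4, p6) contributes 0 new; branch {p1=F, p2=T, p4=T, p5=T} (p3, p6) contributes 0 new; branch {p1=F, p2=T, p5=T} (p4, p3, p6) contributes 0 new; branch {p1=T, p4=T, p5=F} (p2, p3, p6) contributes 8 new; branch {p1=T, p3=T, p5=F} (p4, p2, p6) contributes 4 new; branch {p1=T, p4=T, p5=F} (p2, p3, p6) contributes 0 new; branch {p1=T, p2=F, p4=T, p5=F} (p3, p6) contributes 0 new; branch {p1=T, p2=F, p3=T, p5=F} (p4, p6) contributes 0 new; branch {p1=T, p2=F, p4=T, p5=F} (p3, p6) contributes 0 new. Total: 28.

28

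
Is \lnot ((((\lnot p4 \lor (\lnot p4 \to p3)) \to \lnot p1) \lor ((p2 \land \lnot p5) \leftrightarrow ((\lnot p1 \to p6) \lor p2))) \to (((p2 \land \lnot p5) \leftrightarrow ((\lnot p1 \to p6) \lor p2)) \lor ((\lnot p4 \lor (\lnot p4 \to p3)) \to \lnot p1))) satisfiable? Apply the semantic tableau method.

Initial set: {T \lnot ((((\lnot p4 \lor (\lnot p4 \to p3)) \to \lnot p1) \lor ((p2 \land \lnot p5) \leftrightarrow ((\lnot p1 \to p6) \lor p2))) \to (((p2 \land \lnot p5) \leftrightarrow ((\lnot p1 \to p6) \lor p2)) \lor ((\lnot p4 \lor (\lnot p4 \to p3)) \to \lnot p1)))}.
T \lnot ((((\lnot p4 \lor (\lnot p4 \to p3)) \to \lnot p1) \lor ((p2 \land \lnot p5) \leftrightarrow ((\lnot p1 \to p6) \lor p2))) \to (((p2 \land \lnot p5) \leftrightarrow ((\lnot p1 \to p6) \lor p2)) \lor ((\lnot p4 \lor (\lnot p4 \to p3)) \to \lnot p1))): α-rule — add T (((\lnot p4 \lor (\lnot p4 \to p3)) \to \lnot p1) \lor ((p2 \land \lnot p5) \leftrightarrow ((\lnot p1 \to p6) \lor p2))), F (((p2 \land \lnot p5) \leftrightarrow ((\lnot p1 \to p6) \lor p2)) \lor ((\lnot p4 \lor (\lnot p4 \to p3)) \to \lnot p1)).
F (((p2 \land \lnot p5) \leftrightarrow ((\lnot p1 \to p6) \lor p2)) \lor ((\lnot p4 \lor (\lnot p4 \to p3)) \to \lnot p1)): α-rule — add F ((p2 \land \lnot p5) \leftrightarrow ((\lnot p1 \to p6) \lor p2)), F ((\lnot p4 \lor (\lnot p4 \to p3)) \to \lnot p1).
F ((\lnot p4 \lor (\lnot p4 \to p3)) \to \lnot p1): α-rule — add T (\lnot p4 \lor (\lnot p4 \to p3)), F \lnot p1.
T (((\lnot p4 \lor (\lnot p4 \to p3)) \to \lnot p1) \lor ((p2 \land \lnot p5) \leftrightarrow ((\lnot p1 \to p6) \lor p2))): β-rule — branch into T ((\lnot p4 \lor (\lnot p4 \to p3)) \to \lnot p1)  //  T ((p2 \land \lnot p5) \leftrightarrow ((\lnot p1 \to p6) \lor p2)).
  branch 1 (add T ((\lnot p4 \lor (\lnot p4 \to p3)) \to \lnot p1)):
    F ((p2 \land \lnot p5) \leftrightarrow ((\lnot p1 \to p6) \lor p2)): β-rule — branch into T (p2 \land \lnot p5), F ((\lnot p1 \to p6) \lor p2)  //  F (p2 \land \lnot p5), T ((\lnot p1 \to p6) \lor p2).
      branch 1.1 (add T (p2 \land \lnot p5), F ((\lnot p1 \to p6) \lor p2)):
        T (p2 \land \lnot p5): α-rule — add T p2, T \lnot p5.
        F ((\lnot p1 \to p6) \lor p2): α-rule — add F (\lnot p1 \to p6), F p2.
        × closes — contains both p2 and \lnot p2.
      branch 1.2 (add F (p2 \land \lnot p5), T ((\lnot p1 \to p6) \lor p2)):
        T (\lnot p4 \lor (\lnot p4 \to p3)): β-rule — branch into T \lnot p4  //  T (\lnot p4 \to p3).
          branch 1.2.1 (add T \lnot p4):
            T ((\lnot p4 \lor (\lnot p4 \to p3)) \to \lnot p1): β-rule — branch into F (\lnot p4 \lor (\lnot p4 \to p3))  //  T \lnot p1.
              branch 1.2.1.1 (add F (\lnot p4 \lor (\lnot p4 \to p3))):
                F (\lnot p4 \lor (\lnot p4 \to p3)): α-rule — add F \lnot p4, F (\lnot p4 \to p3).
                × closes — contains both p4 and \lnot p4.
              branch 1.2.1.2 (add T \lnot p1):
                × closes — contains both p1 and \lnot p1.
          branch 1.2.2 (add T (\lnot p4 \to p3)):
            T ((\lnot p4 \lor (\lnot p4 \to p3)) \to \lnot p1): β-rule — branch into F (\lnot p4 \lor (\lnot p4 \to p3))  //  T \lnot p1.
              branch 1.2.2.1 (add F (\lnot p4 \lor (\lnot p4 \to p3))):
                F (\lnot p4 \lor (\lnot p4 \to p3)): α-rule — add F \lnot p4, F (\lnot p4 \to p3).
                F (\lnot p4 \to p3): α-rule — add T \lnot p4, F p3.
                × closes — contains both p4 and \lnot p4.
              branch 1.2.2.2 (add T \lnot p1):
                × closes — contains both p1 and \lnot p1.
  branch 2 (add T ((p2 \land \lnot p5) \leftrightarrow ((\lnot p1 \to p6) \lor p2))):
    F ((p2 \land \lnot p5) \leftrightarrow ((\lnot p1 \to p6) \lor p2)): β-rule — branch into T (p2 \land \lnot p5), F ((\lnot p1 \to p6) \lor p2)  //  F (p2 \land \lnot p5), T ((\lnot p1 \to p6) \lor p2).
      branch 2.1 (add T (p2 \land \lnot p5), F ((\lnot p1 \to p6) \lor p2)):
        T (p2 \land \lnot p5): α-rule — add T p2, T \lnot p5.
        F ((\lnot p1 \to p6) \lor p2): α-rule — add F (\lnot p1 \to p6), F p2.
        × closes — contains both p2 and \lnot p2.
      branch 2.2 (add F (p2 \land \lnot p5), T ((\lnot p1 \to p6) \lor p2)):
        T (\lnot p4 \lor (\lnot p4 \to p3)): β-rule — branch into T \lnot p4  //  T (\lnot p4 \to p3).
          branch 2.2.1 (add T \lnot p4):
            T ((p2 \land \lnot p5) \leftrightarrow ((\lnot p1 \to p6) \lor p2)): β-rule — branch into T (p2 \land \lnot p5), T ((\lnot p1 \to p6) \lor p2)  //  F (p2 \land \lnot p5), F ((\lnot p1 \to p6) \lor p2).
              branch 2.2.1.1 (add T (p2 \land \lnot p5), T ((\lnot p1 \to p6) \lor p2)):
                T (p2 \land \lnot p5): α-rule — add T p2, T \lnot p5.
                F (p2 \land \lnot p5): β-rule — branch into F p2  //  F \lnot p5.
                  branch 2.2.1.1.1 (add F p2):
                    × closes — contains both p2 and \lnot p2.
                  branch 2.2.1.1.2 (add F \lnot p5):
                    × closes — contains both p5 and \lnot p5.
              branch 2.2.1.2 (add F (p2 \land \lnot p5), F ((\lnot p1 \to p6) \lor p2)):
                F ((\lnot p1 \to p6) \lor p2): α-rule — add F (\lnot p1 \to p6), F p2.
                F (\lnot p1 \to p6): α-rule — add T \lnot p1, F p6.
                × closes — contains both p1 and \lnot p1.
          branch 2.2.2 (add T (\lnot p4 \to p3)):
            T ((p2 \land \lnot p5) \leftrightarrow ((\lnot p1 \to p6) \lor p2)): β-rule — branch into T (p2 \land \lnot p5), T ((\lnot p1 \to p6) \lor p2)  //  F (p2 \land \lnot p5), F ((\lnot p1 \to p6) \lor p2).
              branch 2.2.2.1 (add T (p2 \land \lnot p5), T ((\lnot p1 \to p6) \lor p2)):
                T (p2 \land \lnot p5): α-rule — add T p2, T \lnot p5.
                F (p2 \land \lnot p5): β-rule — branch into F p2  //  F \lnot p5.
                  branch 2.2.2.1.1 (add F p2):
                    × closes — contains both p2 and \lnot p2.
                  branch 2.2.2.1.2 (add F \lnot p5):
                    × closes — contains both p5 and \lnot p5.
              branch 2.2.2.2 (add F (p2 \land \lnot p5), F ((\lnot p1 \to p6) \lor p2)):
                F ((\lnot p1 \to p6) \lor p2): α-rule — add F (\lnot p1 \to p6), F p2.
                F (\lnot p1 \to p6): α-rule — add T \lnot p1, F p6.
                × closes — contains both p1 and \lnot p1.
All 12 branches close.
Every branch closed; the formula is unsatisfiable.

Unsatisfiable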